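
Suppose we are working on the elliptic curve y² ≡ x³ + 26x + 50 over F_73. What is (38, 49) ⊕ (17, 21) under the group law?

(38, 49) + (17, 21). λ = (21 - 49)/(17 - 38) ≡ 45/52 mod 73. 52⁻¹ ≡ 66 (mod 73) since 52·66 = 3432 ≡ 1, so λ ≡ 50.
  x = λ² - 38 - 17 = 2500 - 55 ≡ 36; y = λ·(38 - 36) - 49 ≡ 51. → (36, 51)

(36, 51)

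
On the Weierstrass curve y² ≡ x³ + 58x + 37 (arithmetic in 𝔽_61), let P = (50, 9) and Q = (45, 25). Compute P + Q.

(47, 18)

(50, 9) + (45, 25). λ = (25 - 9)/(45 - 50) ≡ 16/56 mod 61. 56⁻¹ ≡ 12 (mod 61), so λ ≡ 9.
  x = λ² - 50 - 45 = 81 - 95 ≡ 47; y = λ·(50 - 47) - 9 ≡ 18. → (47, 18)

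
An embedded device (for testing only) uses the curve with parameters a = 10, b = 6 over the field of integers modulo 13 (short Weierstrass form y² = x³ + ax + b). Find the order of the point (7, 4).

2P: tangent at (7, 4): λ = (3·7² + 10)/(2·4) ≡ 1/8. 8⁻¹ ≡ 5 (mod 13), so λ ≡ 1·5 ≡ 5.
  x = λ² - 7 - 7 = 25 - 14 ≡ 11; y = λ·(7 - 11) - 4 ≡ 2. → (11, 2)
3P: (11, 2) + (7, 4). λ = (4 - 2)/(7 - 11) ≡ 2/9 mod 13. 9⁻¹ ≡ 3 (mod 13) since 9·3 = 27 ≡ 1, so λ ≡ 6.
  x = λ² - 11 - 7 = 36 - 18 ≡ 5; y = λ·(11 - 5) - 2 ≡ 8. → (5, 8)
4P: (5, 8) + (7, 4). λ = (4 - 8)/(7 - 5) ≡ 9/2 mod 13. 2⁻¹ ≡ 7 (mod 13), so λ ≡ 11.
  x = λ² - 5 - 7 = 121 - 12 ≡ 5; y = λ·(5 - 5) - 8 ≡ 5. → (5, 5)
5P: (5, 5) + (7, 4). λ = (4 - 5)/(7 - 5) ≡ 12/2 mod 13. 2⁻¹ ≡ 7 (mod 13), so λ ≡ 6.
  x = λ² - 5 - 7 = 36 - 12 ≡ 11; y = λ·(5 - 11) - 5 ≡ 11. → (11, 11)
6P: (11, 11) + (7, 4). λ = (4 - 11)/(7 - 11) ≡ 6/9 mod 13. 9⁻¹ ≡ 3 (mod 13) since 9·3 = 27 ≡ 1, so λ ≡ 5.
  x = λ² - 11 - 7 = 25 - 18 ≡ 7; y = λ·(11 - 7) - 11 ≡ 9. → (7, 9)
7P: (7, 9) + (7, 4): same x and y₁ ≡ -y₂, so the sum is the point at infinity.
7P = the point at infinity, so the order is 7.

7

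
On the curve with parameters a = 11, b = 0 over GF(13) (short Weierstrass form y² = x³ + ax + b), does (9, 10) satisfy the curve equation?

y² = 10² ≡ 9; x³ + 11x + 0 = 828 ≡ 9 (mod 13). 9 = 9.

yes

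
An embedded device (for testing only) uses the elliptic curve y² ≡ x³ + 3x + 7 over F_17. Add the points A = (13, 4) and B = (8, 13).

(4, 7)

(13, 4) + (8, 13). λ = (13 - 4)/(8 - 13) ≡ 9/12 mod 17. 12⁻¹ ≡ 10 (mod 17) since 12·10 = 120 ≡ 1, so λ ≡ 5.
  x = λ² - 13 - 8 = 25 - 21 ≡ 4; y = λ·(13 - 4) - 4 ≡ 7. → (4, 7)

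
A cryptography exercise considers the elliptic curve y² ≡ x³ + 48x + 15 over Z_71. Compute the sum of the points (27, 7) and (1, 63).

(27, 7) + (1, 63). λ = (63 - 7)/(1 - 27) ≡ 56/45 mod 71. 45⁻¹ ≡ 30 (mod 71) since 45·30 = 1350 ≡ 1, so λ ≡ 47.
  x = λ² - 27 - 1 = 2209 - 28 ≡ 51; y = λ·(27 - 51) - 7 ≡ 1. → (51, 1)

(51, 1)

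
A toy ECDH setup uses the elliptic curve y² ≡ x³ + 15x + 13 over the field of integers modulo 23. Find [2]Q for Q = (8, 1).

(7, 22)

tangent at (8, 1): λ = (3·8² + 15)/(2·1) ≡ 0/2. 2⁻¹ ≡ 12 (mod 23) since 2·12 = 24 ≡ 1, so λ ≡ 0·12 ≡ 0.
  x = λ² - 8 - 8 = 0 - 16 ≡ 7; y = λ·(8 - 7) - 1 ≡ 22. → (7, 22)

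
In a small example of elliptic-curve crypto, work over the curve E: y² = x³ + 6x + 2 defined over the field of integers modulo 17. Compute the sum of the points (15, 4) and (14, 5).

(6, 4)

(15, 4) + (14, 5). λ = (5 - 4)/(14 - 15) ≡ 1/16 mod 17. 16⁻¹ ≡ 16 (mod 17) since 16·16 = 256 ≡ 1, so λ ≡ 16.
  x = λ² - 15 - 14 = 256 - 29 ≡ 6; y = λ·(15 - 6) - 4 ≡ 4. → (6, 4)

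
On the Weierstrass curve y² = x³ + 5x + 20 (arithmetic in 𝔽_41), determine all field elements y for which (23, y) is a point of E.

x³ + 5x + 20 = 12302 ≡ 2 (mod 41).
Square roots of 2 mod 41: 17 and 24 (since 17² = 289 ≡ 2).

17, 24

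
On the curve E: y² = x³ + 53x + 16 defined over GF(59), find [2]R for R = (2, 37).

tangent at (2, 37): λ = (3·2² + 53)/(2·37) ≡ 6/15. 15⁻¹ ≡ 4 (mod 59), so λ ≡ 6·4 ≡ 24.
  x = λ² - 2 - 2 = 576 - 4 ≡ 41; y = λ·(2 - 41) - 37 ≡ 30. → (41, 30)

(41, 30)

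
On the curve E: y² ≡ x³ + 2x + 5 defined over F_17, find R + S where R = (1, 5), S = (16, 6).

(13, 1)

(1, 5) + (16, 6). λ = (6 - 5)/(16 - 1) ≡ 1/15 mod 17. 15⁻¹ ≡ 8 (mod 17) since 15·8 = 120 ≡ 1, so λ ≡ 8.
  x = λ² - 1 - 16 = 64 - 17 ≡ 13; y = λ·(1 - 13) - 5 ≡ 1. → (13, 1)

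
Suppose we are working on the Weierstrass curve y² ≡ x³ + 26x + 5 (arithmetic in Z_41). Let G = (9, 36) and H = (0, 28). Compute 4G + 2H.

O

First 4G:
Repeated addition: build up to 4G.
2G: tangent at (9, 36): λ = (3·9² + 26)/(2·36) ≡ 23/31. 31⁻¹ ≡ 4 (mod 41) since 31·4 = 124 ≡ 1, so λ ≡ 23·4 ≡ 10.
  x = λ² - 9 - 9 = 100 - 18 ≡ 0; y = λ·(9 - 0) - 36 ≡ 13. → (0, 13)
3G: (0, 13) + (9, 36). λ = (36 - 13)/(9 - 0) ≡ 23/9 mod 41. 9⁻¹ ≡ 32 (mod 41), so λ ≡ 39.
  x = λ² - 0 - 9 = 1521 - 9 ≡ 36; y = λ·(0 - 36) - 13 ≡ 18. → (36, 18)
4G: (36, 18) + (9, 36). λ = (36 - 18)/(9 - 36) ≡ 18/14 mod 41. 14⁻¹ ≡ 3 (mod 41), so λ ≡ 13.
  x = λ² - 36 - 9 = 169 - 45 ≡ 1; y = λ·(36 - 1) - 18 ≡ 27. → (1, 27)
4G = (1, 27).
Next 2H:
Repeated addition: build up to 2H.
2H: tangent at (0, 28): λ = (3·0² + 26)/(2·28) ≡ 26/15. 15⁻¹ ≡ 11 (mod 41), so λ ≡ 26·11 ≡ 40.
  x = λ² - 0 - 0 = 1600 - 0 ≡ 1; y = λ·(0 - 1) - 28 ≡ 14. → (1, 14)
2H = (1, 14).
Finally 4G + 2H:
(1, 27) + (1, 14): same x and y₁ ≡ -y₂, so the sum is 𝒪.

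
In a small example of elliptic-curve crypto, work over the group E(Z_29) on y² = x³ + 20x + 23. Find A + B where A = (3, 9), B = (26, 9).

(3, 9) + (26, 9). λ = (9 - 9)/(26 - 3) ≡ 0/23 mod 29. 23⁻¹ ≡ 24 (mod 29), so λ ≡ 0.
  x = λ² - 3 - 26 = 0 - 29 ≡ 0; y = λ·(3 - 0) - 9 ≡ 20. → (0, 20)

(0, 20)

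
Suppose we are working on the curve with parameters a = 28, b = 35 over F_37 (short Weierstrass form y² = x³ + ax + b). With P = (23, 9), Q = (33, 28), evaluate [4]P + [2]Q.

(20, 23)

First 4P:
Repeated addition: build up to 4P.
2P: tangent at (23, 9): λ = (3·23² + 28)/(2·9) ≡ 24/18. 18⁻¹ ≡ 35 (mod 37) since 18·35 = 630 ≡ 1, so λ ≡ 24·35 ≡ 26.
  x = λ² - 23 - 23 = 676 - 46 ≡ 1; y = λ·(23 - 1) - 9 ≡ 8. → (1, 8)
3P: (1, 8) + (23, 9). λ = (9 - 8)/(23 - 1) ≡ 1/22 mod 37. 22⁻¹ ≡ 32 (mod 37), so λ ≡ 32.
  x = λ² - 1 - 23 = 1024 - 24 ≡ 1; y = λ·(1 - 1) - 8 ≡ 29. → (1, 29)
4P: (1, 29) + (23, 9). λ = (9 - 29)/(23 - 1) ≡ 17/22 mod 37. 22⁻¹ ≡ 32 (mod 37), so λ ≡ 26.
  x = λ² - 1 - 23 = 676 - 24 ≡ 23; y = λ·(1 - 23) - 29 ≡ 28. → (23, 28)
4P = (23, 28).
Next 2Q:
Repeated addition: build up to 2Q.
2Q: tangent at (33, 28): λ = (3·33² + 28)/(2·28) ≡ 2/19. 19⁻¹ ≡ 2 (mod 37), so λ ≡ 2·2 ≡ 4.
  x = λ² - 33 - 33 = 16 - 66 ≡ 24; y = λ·(33 - 24) - 28 ≡ 8. → (24, 8)
2Q = (24, 8).
Finally 4P + 2Q:
(23, 28) + (24, 8). λ = (8 - 28)/(24 - 23) ≡ 17/1 mod 37. 1⁻¹ ≡ 1 (mod 37), so λ ≡ 17.
  x = λ² - 23 - 24 = 289 - 47 ≡ 20; y = λ·(23 - 20) - 28 ≡ 23. → (20, 23)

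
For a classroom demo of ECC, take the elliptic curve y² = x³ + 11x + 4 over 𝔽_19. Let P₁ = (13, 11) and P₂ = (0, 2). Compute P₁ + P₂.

(13, 11) + (0, 2). λ = (2 - 11)/(0 - 13) ≡ 10/6 mod 19. 6⁻¹ ≡ 16 (mod 19), so λ ≡ 8.
  x = λ² - 13 - 0 = 64 - 13 ≡ 13; y = λ·(13 - 13) - 11 ≡ 8. → (13, 8)

(13, 8)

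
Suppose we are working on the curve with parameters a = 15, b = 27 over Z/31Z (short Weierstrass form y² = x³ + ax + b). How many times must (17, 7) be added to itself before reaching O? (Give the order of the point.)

6

2P: tangent at (17, 7): λ = (3·17² + 15)/(2·7) ≡ 14/14. 14⁻¹ ≡ 20 (mod 31), so λ ≡ 14·20 ≡ 1.
  x = λ² - 17 - 17 = 1 - 34 ≡ 29; y = λ·(17 - 29) - 7 ≡ 12. → (29, 12)
3P: (29, 12) + (17, 7). λ = (7 - 12)/(17 - 29) ≡ 26/19 mod 31. 19⁻¹ ≡ 18 (mod 31), so λ ≡ 3.
  x = λ² - 29 - 17 = 9 - 46 ≡ 25; y = λ·(29 - 25) - 12 ≡ 0. → (25, 0)
4P: (25, 0) + (17, 7). λ = (7 - 0)/(17 - 25) ≡ 7/23 mod 31. 23⁻¹ ≡ 27 (mod 31), so λ ≡ 3.
  x = λ² - 25 - 17 = 9 - 42 ≡ 29; y = λ·(25 - 29) - 0 ≡ 19. → (29, 19)
5P: (29, 19) + (17, 7). λ = (7 - 19)/(17 - 29) ≡ 19/19 mod 31. 19⁻¹ ≡ 18 (mod 31), so λ ≡ 1.
  x = λ² - 29 - 17 = 1 - 46 ≡ 17; y = λ·(29 - 17) - 19 ≡ 24. → (17, 24)
6P: (17, 24) + (17, 7): same x and y₁ ≡ -y₂, so the sum is O.
6P = O, so the order is 6.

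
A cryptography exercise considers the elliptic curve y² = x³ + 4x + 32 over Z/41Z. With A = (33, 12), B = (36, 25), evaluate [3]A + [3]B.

First 3A:
Repeated addition: build up to 3A.
2A: tangent at (33, 12): λ = (3·33² + 4)/(2·12) ≡ 32/24. 24⁻¹ ≡ 12 (mod 41), so λ ≡ 32·12 ≡ 15.
  x = λ² - 33 - 33 = 225 - 66 ≡ 36; y = λ·(33 - 36) - 12 ≡ 25. → (36, 25)
3A: (36, 25) + (33, 12). λ = (12 - 25)/(33 - 36) ≡ 28/38 mod 41. 38⁻¹ ≡ 27 (mod 41), so λ ≡ 18.
  x = λ² - 36 - 33 = 324 - 69 ≡ 9; y = λ·(36 - 9) - 25 ≡ 10. → (9, 10)
3A = (9, 10).
Next 3B:
Repeated addition: build up to 3B.
2B: tangent at (36, 25): λ = (3·36² + 4)/(2·25) ≡ 38/9. 9⁻¹ ≡ 32 (mod 41) since 9·32 = 288 ≡ 1, so λ ≡ 38·32 ≡ 27.
  x = λ² - 36 - 36 = 729 - 72 ≡ 1; y = λ·(36 - 1) - 25 ≡ 18. → (1, 18)
3B: (1, 18) + (36, 25). λ = (25 - 18)/(36 - 1) ≡ 7/35 mod 41. 35⁻¹ ≡ 34 (mod 41), so λ ≡ 33.
  x = λ² - 1 - 36 = 1089 - 37 ≡ 27; y = λ·(1 - 27) - 18 ≡ 26. → (27, 26)
3B = (27, 26).
Finally 3A + 3B:
(9, 10) + (27, 26). λ = (26 - 10)/(27 - 9) ≡ 16/18 mod 41. 18⁻¹ ≡ 16 (mod 41), so λ ≡ 10.
  x = λ² - 9 - 27 = 100 - 36 ≡ 23; y = λ·(9 - 23) - 10 ≡ 14. → (23, 14)

(23, 14)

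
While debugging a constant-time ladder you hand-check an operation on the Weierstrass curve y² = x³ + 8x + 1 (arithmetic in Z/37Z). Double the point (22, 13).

tangent at (22, 13): λ = (3·22² + 8)/(2·13) ≡ 17/26. 26⁻¹ ≡ 10 (mod 37), so λ ≡ 17·10 ≡ 22.
  x = λ² - 22 - 22 = 484 - 44 ≡ 33; y = λ·(22 - 33) - 13 ≡ 4. → (33, 4)

(33, 4)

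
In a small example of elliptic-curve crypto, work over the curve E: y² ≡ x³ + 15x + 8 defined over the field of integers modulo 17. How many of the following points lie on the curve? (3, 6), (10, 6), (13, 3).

(3, 6): 6² ≡ 2, rhs ≡ 12 → off.
(10, 6): 6² ≡ 2, rhs ≡ 2 → on.
(13, 3): 3² ≡ 9, rhs ≡ 3 → off.

1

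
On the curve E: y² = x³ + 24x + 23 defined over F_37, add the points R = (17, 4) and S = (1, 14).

(17, 4) + (1, 14). λ = (14 - 4)/(1 - 17) ≡ 10/21 mod 37. 21⁻¹ ≡ 30 (mod 37) since 21·30 = 630 ≡ 1, so λ ≡ 4.
  x = λ² - 17 - 1 = 16 - 18 ≡ 35; y = λ·(17 - 35) - 4 ≡ 35. → (35, 35)

(35, 35)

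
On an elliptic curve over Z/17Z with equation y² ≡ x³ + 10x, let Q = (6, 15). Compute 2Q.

tangent at (6, 15): λ = (3·6² + 10)/(2·15) ≡ 16/13. 13⁻¹ ≡ 4 (mod 17) since 13·4 = 52 ≡ 1, so λ ≡ 16·4 ≡ 13.
  x = λ² - 6 - 6 = 169 - 12 ≡ 4; y = λ·(6 - 4) - 15 ≡ 11. → (4, 11)

(4, 11)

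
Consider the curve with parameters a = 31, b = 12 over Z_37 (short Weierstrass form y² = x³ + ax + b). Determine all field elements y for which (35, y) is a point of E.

x³ + 31x + 12 = 43972 ≡ 16 (mod 37).
Square roots of 16 mod 37: 4 and 33 (since 4² = 16 ≡ 16).

4, 33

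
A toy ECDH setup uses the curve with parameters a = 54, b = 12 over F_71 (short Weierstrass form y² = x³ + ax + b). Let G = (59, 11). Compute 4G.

Double-and-add on 4 = (100)₂. Start with G = (59, 11) for the leading 1-bit.
double: tangent at (59, 11): λ = (3·59² + 54)/(2·11) ≡ 60/22. 22⁻¹ ≡ 42 (mod 71), so λ ≡ 60·42 ≡ 35.
  x = λ² - 59 - 59 = 1225 - 118 ≡ 42; y = λ·(59 - 42) - 11 ≡ 16. → (42, 16)
double: tangent at (42, 16): λ = (3·42² + 54)/(2·16) ≡ 21/32. 32⁻¹ ≡ 20 (mod 71), so λ ≡ 21·20 ≡ 65.
  x = λ² - 42 - 42 = 4225 - 84 ≡ 23; y = λ·(42 - 23) - 16 ≡ 12. → (23, 12)

(23, 12)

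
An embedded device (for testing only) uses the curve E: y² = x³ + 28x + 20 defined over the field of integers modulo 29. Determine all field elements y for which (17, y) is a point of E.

x³ + 28x + 20 = 5409 ≡ 15 (mod 29).
15 is a non-residue mod 29; no y exists.

none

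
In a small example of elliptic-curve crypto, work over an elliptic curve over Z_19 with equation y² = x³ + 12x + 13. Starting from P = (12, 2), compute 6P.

(4, 7)

Double-and-add on 6 = (110)₂. Start with P = (12, 2) for the leading 1-bit.
double: tangent at (12, 2): λ = (3·12² + 12)/(2·2) ≡ 7/4. 4⁻¹ ≡ 5 (mod 19) since 4·5 = 20 ≡ 1, so λ ≡ 7·5 ≡ 16.
  x = λ² - 12 - 12 = 256 - 24 ≡ 4; y = λ·(12 - 4) - 2 ≡ 12. → (4, 12)
add P: (4, 12) + (12, 2). λ = (2 - 12)/(12 - 4) ≡ 9/8 mod 19. 8⁻¹ ≡ 12 (mod 19), so λ ≡ 13.
  x = λ² - 4 - 12 = 169 - 16 ≡ 1; y = λ·(4 - 1) - 12 ≡ 8. → (1, 8)
double: tangent at (1, 8): λ = (3·1² + 12)/(2·8) ≡ 15/16. 16⁻¹ ≡ 6 (mod 19) since 16·6 = 96 ≡ 1, so λ ≡ 15·6 ≡ 14.
  x = λ² - 1 - 1 = 196 - 2 ≡ 4; y = λ·(1 - 4) - 8 ≡ 7. → (4, 7)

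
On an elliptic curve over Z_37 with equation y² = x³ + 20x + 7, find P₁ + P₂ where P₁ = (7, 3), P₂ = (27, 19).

(7, 3) + (27, 19). λ = (19 - 3)/(27 - 7) ≡ 16/20 mod 37. 20⁻¹ ≡ 13 (mod 37) since 20·13 = 260 ≡ 1, so λ ≡ 23.
  x = λ² - 7 - 27 = 529 - 34 ≡ 14; y = λ·(7 - 14) - 3 ≡ 21. → (14, 21)

(14, 21)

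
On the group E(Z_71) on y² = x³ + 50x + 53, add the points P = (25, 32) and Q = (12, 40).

(25, 32) + (12, 40). λ = (40 - 32)/(12 - 25) ≡ 8/58 mod 71. 58⁻¹ ≡ 60 (mod 71), so λ ≡ 54.
  x = λ² - 25 - 12 = 2916 - 37 ≡ 39; y = λ·(25 - 39) - 32 ≡ 64. → (39, 64)

(39, 64)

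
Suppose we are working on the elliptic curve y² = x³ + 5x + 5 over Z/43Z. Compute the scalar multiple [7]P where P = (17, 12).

(11, 31)

Repeated addition: build up to 7P.
2P: tangent at (17, 12): λ = (3·17² + 5)/(2·12) ≡ 12/24. 24⁻¹ ≡ 9 (mod 43), so λ ≡ 12·9 ≡ 22.
  x = λ² - 17 - 17 = 484 - 34 ≡ 20; y = λ·(17 - 20) - 12 ≡ 8. → (20, 8)
3P: (20, 8) + (17, 12). λ = (12 - 8)/(17 - 20) ≡ 4/40 mod 43. 40⁻¹ ≡ 14 (mod 43), so λ ≡ 13.
  x = λ² - 20 - 17 = 169 - 37 ≡ 3; y = λ·(20 - 3) - 8 ≡ 41. → (3, 41)
4P: (3, 41) + (17, 12). λ = (12 - 41)/(17 - 3) ≡ 14/14 mod 43. 14⁻¹ ≡ 40 (mod 43), so λ ≡ 1.
  x = λ² - 3 - 17 = 1 - 20 ≡ 24; y = λ·(3 - 24) - 41 ≡ 24. → (24, 24)
5P: (24, 24) + (17, 12). λ = (12 - 24)/(17 - 24) ≡ 31/36 mod 43. 36⁻¹ ≡ 6 (mod 43), so λ ≡ 14.
  x = λ² - 24 - 17 = 196 - 41 ≡ 26; y = λ·(24 - 26) - 24 ≡ 34. → (26, 34)
6P: (26, 34) + (17, 12). λ = (12 - 34)/(17 - 26) ≡ 21/34 mod 43. 34⁻¹ ≡ 19 (mod 43) since 34·19 = 646 ≡ 1, so λ ≡ 12.
  x = λ² - 26 - 17 = 144 - 43 ≡ 15; y = λ·(26 - 15) - 34 ≡ 12. → (15, 12)
7P: (15, 12) + (17, 12). λ = (12 - 12)/(17 - 15) ≡ 0/2 mod 43. 2⁻¹ ≡ 22 (mod 43), so λ ≡ 0.
  x = λ² - 15 - 17 = 0 - 32 ≡ 11; y = λ·(15 - 11) - 12 ≡ 31. → (11, 31)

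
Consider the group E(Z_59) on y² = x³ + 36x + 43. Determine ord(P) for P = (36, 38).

5

2P: tangent at (36, 38): λ = (3·36² + 36)/(2·38) ≡ 30/17. 17⁻¹ ≡ 7 (mod 59) since 17·7 = 119 ≡ 1, so λ ≡ 30·7 ≡ 33.
  x = λ² - 36 - 36 = 1089 - 72 ≡ 14; y = λ·(36 - 14) - 38 ≡ 39. → (14, 39)
3P: (14, 39) + (36, 38). λ = (38 - 39)/(36 - 14) ≡ 58/22 mod 59. 22⁻¹ ≡ 51 (mod 59), so λ ≡ 8.
  x = λ² - 14 - 36 = 64 - 50 ≡ 14; y = λ·(14 - 14) - 39 ≡ 20. → (14, 20)
4P: (14, 20) + (36, 38). λ = (38 - 20)/(36 - 14) ≡ 18/22 mod 59. 22⁻¹ ≡ 51 (mod 59) since 22·51 = 1122 ≡ 1, so λ ≡ 33.
  x = λ² - 14 - 36 = 1089 - 50 ≡ 36; y = λ·(14 - 36) - 20 ≡ 21. → (36, 21)
5P: (36, 21) + (36, 38): same x and y₁ ≡ -y₂, so the sum is O.
5P = O, so the order is 5.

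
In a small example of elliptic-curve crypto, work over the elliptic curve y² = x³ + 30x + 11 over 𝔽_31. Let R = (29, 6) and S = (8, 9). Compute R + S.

(29, 6) + (8, 9). λ = (9 - 6)/(8 - 29) ≡ 3/10 mod 31. 10⁻¹ ≡ 28 (mod 31) since 10·28 = 280 ≡ 1, so λ ≡ 22.
  x = λ² - 29 - 8 = 484 - 37 ≡ 13; y = λ·(29 - 13) - 6 ≡ 5. → (13, 5)

(13, 5)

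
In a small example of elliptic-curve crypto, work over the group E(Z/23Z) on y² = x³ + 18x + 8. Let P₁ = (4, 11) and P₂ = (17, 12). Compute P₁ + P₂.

(5, 19)

(4, 11) + (17, 12). λ = (12 - 11)/(17 - 4) ≡ 1/13 mod 23. 13⁻¹ ≡ 16 (mod 23) since 13·16 = 208 ≡ 1, so λ ≡ 16.
  x = λ² - 4 - 17 = 256 - 21 ≡ 5; y = λ·(4 - 5) - 11 ≡ 19. → (5, 19)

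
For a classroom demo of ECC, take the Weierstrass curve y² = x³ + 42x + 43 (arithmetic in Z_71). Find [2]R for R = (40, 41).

(29, 44)

tangent at (40, 41): λ = (3·40² + 42)/(2·41) ≡ 14/11. 11⁻¹ ≡ 13 (mod 71), so λ ≡ 14·13 ≡ 40.
  x = λ² - 40 - 40 = 1600 - 80 ≡ 29; y = λ·(40 - 29) - 41 ≡ 44. → (29, 44)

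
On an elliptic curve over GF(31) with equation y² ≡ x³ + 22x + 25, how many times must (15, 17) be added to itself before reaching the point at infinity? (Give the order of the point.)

2P: tangent at (15, 17): λ = (3·15² + 22)/(2·17) ≡ 15/3. 3⁻¹ ≡ 21 (mod 31) since 3·21 = 63 ≡ 1, so λ ≡ 15·21 ≡ 5.
  x = λ² - 15 - 15 = 25 - 30 ≡ 26; y = λ·(15 - 26) - 17 ≡ 21. → (26, 21)
3P: (26, 21) + (15, 17). λ = (17 - 21)/(15 - 26) ≡ 27/20 mod 31. 20⁻¹ ≡ 14 (mod 31), so λ ≡ 6.
  x = λ² - 26 - 15 = 36 - 41 ≡ 26; y = λ·(26 - 26) - 21 ≡ 10. → (26, 10)
4P: (26, 10) + (15, 17). λ = (17 - 10)/(15 - 26) ≡ 7/20 mod 31. 20⁻¹ ≡ 14 (mod 31) since 20·14 = 280 ≡ 1, so λ ≡ 5.
  x = λ² - 26 - 15 = 25 - 41 ≡ 15; y = λ·(26 - 15) - 10 ≡ 14. → (15, 14)
5P: (15, 14) + (15, 17): same x and y₁ ≡ -y₂, so the sum is the point at infinity.
5P = the point at infinity, so the order is 5.

5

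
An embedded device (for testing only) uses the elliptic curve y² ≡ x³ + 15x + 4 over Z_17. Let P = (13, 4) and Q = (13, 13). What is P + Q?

The two points share x = 13 and their y-coordinates satisfy 4 + 13 ≡ 0 (mod 17), so they are inverses. Their sum is O.

O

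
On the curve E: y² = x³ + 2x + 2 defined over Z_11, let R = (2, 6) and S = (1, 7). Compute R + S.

(9, 1)

(2, 6) + (1, 7). λ = (7 - 6)/(1 - 2) ≡ 1/10 mod 11. 10⁻¹ ≡ 10 (mod 11), so λ ≡ 10.
  x = λ² - 2 - 1 = 100 - 3 ≡ 9; y = λ·(2 - 9) - 6 ≡ 1. → (9, 1)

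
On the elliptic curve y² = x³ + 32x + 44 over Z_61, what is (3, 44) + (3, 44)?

tangent at (3, 44): λ = (3·3² + 32)/(2·44) ≡ 59/27. 27⁻¹ ≡ 52 (mod 61), so λ ≡ 59·52 ≡ 18.
  x = λ² - 3 - 3 = 324 - 6 ≡ 13; y = λ·(3 - 13) - 44 ≡ 20. → (13, 20)

(13, 20)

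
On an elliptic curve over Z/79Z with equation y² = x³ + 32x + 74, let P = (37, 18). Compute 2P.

tangent at (37, 18): λ = (3·37² + 32)/(2·18) ≡ 31/36. 36⁻¹ ≡ 11 (mod 79), so λ ≡ 31·11 ≡ 25.
  x = λ² - 37 - 37 = 625 - 74 ≡ 77; y = λ·(37 - 77) - 18 ≡ 9. → (77, 9)

(77, 9)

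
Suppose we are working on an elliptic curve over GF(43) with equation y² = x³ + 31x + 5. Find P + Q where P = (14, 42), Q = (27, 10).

(19, 10)

(14, 42) + (27, 10). λ = (10 - 42)/(27 - 14) ≡ 11/13 mod 43. 13⁻¹ ≡ 10 (mod 43), so λ ≡ 24.
  x = λ² - 14 - 27 = 576 - 41 ≡ 19; y = λ·(14 - 19) - 42 ≡ 10. → (19, 10)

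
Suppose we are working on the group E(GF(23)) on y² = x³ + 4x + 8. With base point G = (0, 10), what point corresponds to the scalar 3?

Repeated addition: build up to 3G.
2G: tangent at (0, 10): λ = (3·0² + 4)/(2·10) ≡ 4/20. 20⁻¹ ≡ 15 (mod 23), so λ ≡ 4·15 ≡ 14.
  x = λ² - 0 - 0 = 196 - 0 ≡ 12; y = λ·(0 - 12) - 10 ≡ 6. → (12, 6)
3G: (12, 6) + (0, 10). λ = (10 - 6)/(0 - 12) ≡ 4/11 mod 23. 11⁻¹ ≡ 21 (mod 23) since 11·21 = 231 ≡ 1, so λ ≡ 15.
  x = λ² - 12 - 0 = 225 - 12 ≡ 6; y = λ·(12 - 6) - 6 ≡ 15. → (6, 15)

(6, 15)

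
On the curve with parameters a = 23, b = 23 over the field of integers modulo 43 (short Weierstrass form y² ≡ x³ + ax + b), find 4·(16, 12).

(12, 36)

Write G = (16, 12).
Double-and-add on 4 = (100)₂. Start with G = (16, 12) for the leading 1-bit.
double: tangent at (16, 12): λ = (3·16² + 23)/(2·12) ≡ 17/24. 24⁻¹ ≡ 9 (mod 43), so λ ≡ 17·9 ≡ 24.
  x = λ² - 16 - 16 = 576 - 32 ≡ 28; y = λ·(16 - 28) - 12 ≡ 1. → (28, 1)
double: tangent at (28, 1): λ = (3·28² + 23)/(2·1) ≡ 10/2. 2⁻¹ ≡ 22 (mod 43), so λ ≡ 10·22 ≡ 5.
  x = λ² - 28 - 28 = 25 - 56 ≡ 12; y = λ·(28 - 12) - 1 ≡ 36. → (12, 36)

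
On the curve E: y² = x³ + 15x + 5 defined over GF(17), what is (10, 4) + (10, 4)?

tangent at (10, 4): λ = (3·10² + 15)/(2·4) ≡ 9/8. 8⁻¹ ≡ 15 (mod 17), so λ ≡ 9·15 ≡ 16.
  x = λ² - 10 - 10 = 256 - 20 ≡ 15; y = λ·(10 - 15) - 4 ≡ 1. → (15, 1)

(15, 1)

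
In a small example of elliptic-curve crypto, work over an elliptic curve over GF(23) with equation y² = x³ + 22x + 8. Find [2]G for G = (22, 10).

tangent at (22, 10): λ = (3·22² + 22)/(2·10) ≡ 2/20. 20⁻¹ ≡ 15 (mod 23) since 20·15 = 300 ≡ 1, so λ ≡ 2·15 ≡ 7.
  x = λ² - 22 - 22 = 49 - 44 ≡ 5; y = λ·(22 - 5) - 10 ≡ 17. → (5, 17)

(5, 17)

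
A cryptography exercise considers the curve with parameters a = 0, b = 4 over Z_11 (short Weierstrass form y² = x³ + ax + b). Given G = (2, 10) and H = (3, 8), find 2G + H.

First 2G:
Repeated addition: build up to 2G.
2G: tangent at (2, 10): λ = (3·2² + 0)/(2·10) ≡ 1/9. 9⁻¹ ≡ 5 (mod 11) since 9·5 = 45 ≡ 1, so λ ≡ 1·5 ≡ 5.
  x = λ² - 2 - 2 = 25 - 4 ≡ 10; y = λ·(2 - 10) - 10 ≡ 5. → (10, 5)
2G = (10, 5).
Finally 2G + H:
(10, 5) + (3, 8). λ = (8 - 5)/(3 - 10) ≡ 3/4 mod 11. 4⁻¹ ≡ 3 (mod 11), so λ ≡ 9.
  x = λ² - 10 - 3 = 81 - 13 ≡ 2; y = λ·(10 - 2) - 5 ≡ 1. → (2, 1)

(2, 1)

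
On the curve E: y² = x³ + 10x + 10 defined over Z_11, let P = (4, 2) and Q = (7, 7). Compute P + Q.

(4, 9)

(4, 2) + (7, 7). λ = (7 - 2)/(7 - 4) ≡ 5/3 mod 11. 3⁻¹ ≡ 4 (mod 11), so λ ≡ 9.
  x = λ² - 4 - 7 = 81 - 11 ≡ 4; y = λ·(4 - 4) - 2 ≡ 9. → (4, 9)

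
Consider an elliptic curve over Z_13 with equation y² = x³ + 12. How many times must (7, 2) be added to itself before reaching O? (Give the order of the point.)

6

2P: tangent at (7, 2): λ = (3·7² + 0)/(2·2) ≡ 4/4. 4⁻¹ ≡ 10 (mod 13) since 4·10 = 40 ≡ 1, so λ ≡ 4·10 ≡ 1.
  x = λ² - 7 - 7 = 1 - 14 ≡ 0; y = λ·(7 - 0) - 2 ≡ 5. → (0, 5)
3P: (0, 5) + (7, 2). λ = (2 - 5)/(7 - 0) ≡ 10/7 mod 13. 7⁻¹ ≡ 2 (mod 13) since 7·2 = 14 ≡ 1, so λ ≡ 7.
  x = λ² - 0 - 7 = 49 - 7 ≡ 3; y = λ·(0 - 3) - 5 ≡ 0. → (3, 0)
4P: (3, 0) + (7, 2). λ = (2 - 0)/(7 - 3) ≡ 2/4 mod 13. 4⁻¹ ≡ 10 (mod 13), so λ ≡ 7.
  x = λ² - 3 - 7 = 49 - 10 ≡ 0; y = λ·(3 - 0) - 0 ≡ 8. → (0, 8)
5P: (0, 8) + (7, 2). λ = (2 - 8)/(7 - 0) ≡ 7/7 mod 13. 7⁻¹ ≡ 2 (mod 13), so λ ≡ 1.
  x = λ² - 0 - 7 = 1 - 7 ≡ 7; y = λ·(0 - 7) - 8 ≡ 11. → (7, 11)
6P: (7, 11) + (7, 2): same x and y₁ ≡ -y₂, so the sum is O.
6P = O, so the order is 6.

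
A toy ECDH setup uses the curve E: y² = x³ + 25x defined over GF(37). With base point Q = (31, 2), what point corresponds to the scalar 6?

(4, 33)

Repeated addition: build up to 6Q.
2Q: tangent at (31, 2): λ = (3·31² + 25)/(2·2) ≡ 22/4. 4⁻¹ ≡ 28 (mod 37), so λ ≡ 22·28 ≡ 24.
  x = λ² - 31 - 31 = 576 - 62 ≡ 33; y = λ·(31 - 33) - 2 ≡ 24. → (33, 24)
3Q: (33, 24) + (31, 2). λ = (2 - 24)/(31 - 33) ≡ 15/35 mod 37. 35⁻¹ ≡ 18 (mod 37), so λ ≡ 11.
  x = λ² - 33 - 31 = 121 - 64 ≡ 20; y = λ·(33 - 20) - 24 ≡ 8. → (20, 8)
4Q: (20, 8) + (31, 2). λ = (2 - 8)/(31 - 20) ≡ 31/11 mod 37. 11⁻¹ ≡ 27 (mod 37) since 11·27 = 297 ≡ 1, so λ ≡ 23.
  x = λ² - 20 - 31 = 529 - 51 ≡ 34; y = λ·(20 - 34) - 8 ≡ 3. → (34, 3)
5Q: (34, 3) + (31, 2). λ = (2 - 3)/(31 - 34) ≡ 36/34 mod 37. 34⁻¹ ≡ 12 (mod 37) since 34·12 = 408 ≡ 1, so λ ≡ 25.
  x = λ² - 34 - 31 = 625 - 65 ≡ 5; y = λ·(34 - 5) - 3 ≡ 19. → (5, 19)
6Q: (5, 19) + (31, 2). λ = (2 - 19)/(31 - 5) ≡ 20/26 mod 37. 26⁻¹ ≡ 10 (mod 37), so λ ≡ 15.
  x = λ² - 5 - 31 = 225 - 36 ≡ 4; y = λ·(5 - 4) - 19 ≡ 33. → (4, 33)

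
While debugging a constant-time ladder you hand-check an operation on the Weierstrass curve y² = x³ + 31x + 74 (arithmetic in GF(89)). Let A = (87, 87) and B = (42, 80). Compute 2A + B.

First 2A:
Repeated addition: build up to 2A.
2A: tangent at (87, 87): λ = (3·87² + 31)/(2·87) ≡ 43/85. 85⁻¹ ≡ 22 (mod 89), so λ ≡ 43·22 ≡ 56.
  x = λ² - 87 - 87 = 3136 - 174 ≡ 25; y = λ·(87 - 25) - 87 ≡ 3. → (25, 3)
2A = (25, 3).
Finally 2A + B:
(25, 3) + (42, 80). λ = (80 - 3)/(42 - 25) ≡ 77/17 mod 89. 17⁻¹ ≡ 21 (mod 89), so λ ≡ 15.
  x = λ² - 25 - 42 = 225 - 67 ≡ 69; y = λ·(25 - 69) - 3 ≡ 49. → (69, 49)

(69, 49)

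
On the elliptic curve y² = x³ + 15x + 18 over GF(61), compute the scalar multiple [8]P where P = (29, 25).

Repeated addition: build up to 8P.
2P: tangent at (29, 25): λ = (3·29² + 15)/(2·25) ≡ 37/50. 50⁻¹ ≡ 11 (mod 61), so λ ≡ 37·11 ≡ 41.
  x = λ² - 29 - 29 = 1681 - 58 ≡ 37; y = λ·(29 - 37) - 25 ≡ 13. → (37, 13)
3P: (37, 13) + (29, 25). λ = (25 - 13)/(29 - 37) ≡ 12/53 mod 61. 53⁻¹ ≡ 38 (mod 61), so λ ≡ 29.
  x = λ² - 37 - 29 = 841 - 66 ≡ 43; y = λ·(37 - 43) - 13 ≡ 57. → (43, 57)
4P: (43, 57) + (29, 25). λ = (25 - 57)/(29 - 43) ≡ 29/47 mod 61. 47⁻¹ ≡ 13 (mod 61), so λ ≡ 11.
  x = λ² - 43 - 29 = 121 - 72 ≡ 49; y = λ·(43 - 49) - 57 ≡ 60. → (49, 60)
5P: (49, 60) + (29, 25). λ = (25 - 60)/(29 - 49) ≡ 26/41 mod 61. 41⁻¹ ≡ 3 (mod 61) since 41·3 = 123 ≡ 1, so λ ≡ 17.
  x = λ² - 49 - 29 = 289 - 78 ≡ 28; y = λ·(49 - 28) - 60 ≡ 53. → (28, 53)
6P: (28, 53) + (29, 25). λ = (25 - 53)/(29 - 28) ≡ 33/1 mod 61. 1⁻¹ ≡ 1 (mod 61), so λ ≡ 33.
  x = λ² - 28 - 29 = 1089 - 57 ≡ 56; y = λ·(28 - 56) - 53 ≡ 60. → (56, 60)
7P: (56, 60) + (29, 25). λ = (25 - 60)/(29 - 56) ≡ 26/34 mod 61. 34⁻¹ ≡ 9 (mod 61) since 34·9 = 306 ≡ 1, so λ ≡ 51.
  x = λ² - 56 - 29 = 2601 - 85 ≡ 15; y = λ·(56 - 15) - 60 ≡ 18. → (15, 18)
8P: (15, 18) + (29, 25). λ = (25 - 18)/(29 - 15) ≡ 7/14 mod 61. 14⁻¹ ≡ 48 (mod 61) since 14·48 = 672 ≡ 1, so λ ≡ 31.
  x = λ² - 15 - 29 = 961 - 44 ≡ 2; y = λ·(15 - 2) - 18 ≡ 19. → (2, 19)

(2, 19)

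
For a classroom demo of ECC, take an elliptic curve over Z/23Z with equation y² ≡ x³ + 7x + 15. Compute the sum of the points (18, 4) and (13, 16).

(18, 19)

(18, 4) + (13, 16). λ = (16 - 4)/(13 - 18) ≡ 12/18 mod 23. 18⁻¹ ≡ 9 (mod 23), so λ ≡ 16.
  x = λ² - 18 - 13 = 256 - 31 ≡ 18; y = λ·(18 - 18) - 4 ≡ 19. → (18, 19)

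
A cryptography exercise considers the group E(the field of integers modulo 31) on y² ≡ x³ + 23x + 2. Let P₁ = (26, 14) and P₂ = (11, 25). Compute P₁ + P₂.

(13, 24)

(26, 14) + (11, 25). λ = (25 - 14)/(11 - 26) ≡ 11/16 mod 31. 16⁻¹ ≡ 2 (mod 31), so λ ≡ 22.
  x = λ² - 26 - 11 = 484 - 37 ≡ 13; y = λ·(26 - 13) - 14 ≡ 24. → (13, 24)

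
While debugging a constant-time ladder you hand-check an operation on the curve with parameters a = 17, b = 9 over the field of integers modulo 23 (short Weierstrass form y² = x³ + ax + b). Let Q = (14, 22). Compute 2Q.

tangent at (14, 22): λ = (3·14² + 17)/(2·22) ≡ 7/21. 21⁻¹ ≡ 11 (mod 23), so λ ≡ 7·11 ≡ 8.
  x = λ² - 14 - 14 = 64 - 28 ≡ 13; y = λ·(14 - 13) - 22 ≡ 9. → (13, 9)

(13, 9)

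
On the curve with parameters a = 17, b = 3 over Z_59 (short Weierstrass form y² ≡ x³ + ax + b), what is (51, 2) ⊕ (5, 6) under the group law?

(1, 27)

(51, 2) + (5, 6). λ = (6 - 2)/(5 - 51) ≡ 4/13 mod 59. 13⁻¹ ≡ 50 (mod 59), so λ ≡ 23.
  x = λ² - 51 - 5 = 529 - 56 ≡ 1; y = λ·(51 - 1) - 2 ≡ 27. → (1, 27)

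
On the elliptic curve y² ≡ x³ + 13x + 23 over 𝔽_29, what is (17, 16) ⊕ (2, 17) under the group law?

(17, 16) + (2, 17). λ = (17 - 16)/(2 - 17) ≡ 1/14 mod 29. 14⁻¹ ≡ 27 (mod 29), so λ ≡ 27.
  x = λ² - 17 - 2 = 729 - 19 ≡ 14; y = λ·(17 - 14) - 16 ≡ 7. → (14, 7)

(14, 7)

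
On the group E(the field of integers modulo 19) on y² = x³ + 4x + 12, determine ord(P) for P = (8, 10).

2P: tangent at (8, 10): λ = (3·8² + 4)/(2·10) ≡ 6/1. 1⁻¹ ≡ 1 (mod 19) since 1·1 = 1 ≡ 1, so λ ≡ 6·1 ≡ 6.
  x = λ² - 8 - 8 = 36 - 16 ≡ 1; y = λ·(8 - 1) - 10 ≡ 13. → (1, 13)
3P: (1, 13) + (8, 10). λ = (10 - 13)/(8 - 1) ≡ 16/7 mod 19. 7⁻¹ ≡ 11 (mod 19), so λ ≡ 5.
  x = λ² - 1 - 8 = 25 - 9 ≡ 16; y = λ·(1 - 16) - 13 ≡ 7. → (16, 7)
4P: (16, 7) + (8, 10). λ = (10 - 7)/(8 - 16) ≡ 3/11 mod 19. 11⁻¹ ≡ 7 (mod 19) since 11·7 = 77 ≡ 1, so λ ≡ 2.
  x = λ² - 16 - 8 = 4 - 24 ≡ 18; y = λ·(16 - 18) - 7 ≡ 8. → (18, 8)
5P: (18, 8) + (8, 10). λ = (10 - 8)/(8 - 18) ≡ 2/9 mod 19. 9⁻¹ ≡ 17 (mod 19), so λ ≡ 15.
  x = λ² - 18 - 8 = 225 - 26 ≡ 9; y = λ·(18 - 9) - 8 ≡ 13. → (9, 13)
6P: (9, 13) + (8, 10). λ = (10 - 13)/(8 - 9) ≡ 16/18 mod 19. 18⁻¹ ≡ 18 (mod 19), so λ ≡ 3.
  x = λ² - 9 - 8 = 9 - 17 ≡ 11; y = λ·(9 - 11) - 13 ≡ 0. → (11, 0)
7P: (11, 0) + (8, 10). λ = (10 - 0)/(8 - 11) ≡ 10/16 mod 19. 16⁻¹ ≡ 6 (mod 19), so λ ≡ 3.
  x = λ² - 11 - 8 = 9 - 19 ≡ 9; y = λ·(11 - 9) - 0 ≡ 6. → (9, 6)
8P: (9, 6) + (8, 10). λ = (10 - 6)/(8 - 9) ≡ 4/18 mod 19. 18⁻¹ ≡ 18 (mod 19) since 18·18 = 324 ≡ 1, so λ ≡ 15.
  x = λ² - 9 - 8 = 225 - 17 ≡ 18; y = λ·(9 - 18) - 6 ≡ 11. → (18, 11)
9P: (18, 11) + (8, 10). λ = (10 - 11)/(8 - 18) ≡ 18/9 mod 19. 9⁻¹ ≡ 17 (mod 19), so λ ≡ 2.
  x = λ² - 18 - 8 = 4 - 26 ≡ 16; y = λ·(18 - 16) - 11 ≡ 12. → (16, 12)
10P: (16, 12) + (8, 10). λ = (10 - 12)/(8 - 16) ≡ 17/11 mod 19. 11⁻¹ ≡ 7 (mod 19), so λ ≡ 5.
  x = λ² - 16 - 8 = 25 - 24 ≡ 1; y = λ·(16 - 1) - 12 ≡ 6. → (1, 6)
11P: (1, 6) + (8, 10). λ = (10 - 6)/(8 - 1) ≡ 4/7 mod 19. 7⁻¹ ≡ 11 (mod 19), so λ ≡ 6.
  x = λ² - 1 - 8 = 36 - 9 ≡ 8; y = λ·(1 - 8) - 6 ≡ 9. → (8, 9)
12P: (8, 9) + (8, 10): same x and y₁ ≡ -y₂, so the sum is 𝒪.
12P = 𝒪, so the order is 12.

12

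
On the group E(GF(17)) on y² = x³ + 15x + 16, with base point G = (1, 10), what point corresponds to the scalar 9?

(1, 10)

Double-and-add on 9 = (1001)₂. Start with G = (1, 10) for the leading 1-bit.
double: tangent at (1, 10): λ = (3·1² + 15)/(2·10) ≡ 1/3. 3⁻¹ ≡ 6 (mod 17), so λ ≡ 1·6 ≡ 6.
  x = λ² - 1 - 1 = 36 - 2 ≡ 0; y = λ·(1 - 0) - 10 ≡ 13. → (0, 13)
double: tangent at (0, 13): λ = (3·0² + 15)/(2·13) ≡ 15/9. 9⁻¹ ≡ 2 (mod 17) since 9·2 = 18 ≡ 1, so λ ≡ 15·2 ≡ 13.
  x = λ² - 0 - 0 = 169 - 0 ≡ 16; y = λ·(0 - 16) - 13 ≡ 0. → (16, 0)
double: (16, 0) + (16, 0): same x and y₁ ≡ -y₂, so the sum is the point at infinity.
add G: the point at infinity + (1, 10) = (1, 10) (identity).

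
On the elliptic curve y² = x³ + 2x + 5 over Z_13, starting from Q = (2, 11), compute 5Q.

(6, 8)

Double-and-add on 5 = (101)₂. Start with Q = (2, 11) for the leading 1-bit.
double: tangent at (2, 11): λ = (3·2² + 2)/(2·11) ≡ 1/9. 9⁻¹ ≡ 3 (mod 13), so λ ≡ 1·3 ≡ 3.
  x = λ² - 2 - 2 = 9 - 4 ≡ 5; y = λ·(2 - 5) - 11 ≡ 6. → (5, 6)
double: tangent at (5, 6): λ = (3·5² + 2)/(2·6) ≡ 12/12. 12⁻¹ ≡ 12 (mod 13) since 12·12 = 144 ≡ 1, so λ ≡ 12·12 ≡ 1.
  x = λ² - 5 - 5 = 1 - 10 ≡ 4; y = λ·(5 - 4) - 6 ≡ 8. → (4, 8)
add Q: (4, 8) + (2, 11). λ = (11 - 8)/(2 - 4) ≡ 3/11 mod 13. 11⁻¹ ≡ 6 (mod 13) since 11·6 = 66 ≡ 1, so λ ≡ 5.
  x = λ² - 4 - 2 = 25 - 6 ≡ 6; y = λ·(4 - 6) - 8 ≡ 8. → (6, 8)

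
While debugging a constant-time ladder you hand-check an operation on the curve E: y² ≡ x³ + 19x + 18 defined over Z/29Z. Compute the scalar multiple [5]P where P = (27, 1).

(23, 23)

Double-and-add on 5 = (101)₂. Start with P = (27, 1) for the leading 1-bit.
double: tangent at (27, 1): λ = (3·27² + 19)/(2·1) ≡ 2/2. 2⁻¹ ≡ 15 (mod 29), so λ ≡ 2·15 ≡ 1.
  x = λ² - 27 - 27 = 1 - 54 ≡ 5; y = λ·(27 - 5) - 1 ≡ 21. → (5, 21)
double: tangent at (5, 21): λ = (3·5² + 19)/(2·21) ≡ 7/13. 13⁻¹ ≡ 9 (mod 29) since 13·9 = 117 ≡ 1, so λ ≡ 7·9 ≡ 5.
  x = λ² - 5 - 5 = 25 - 10 ≡ 15; y = λ·(5 - 15) - 21 ≡ 16. → (15, 16)
add P: (15, 16) + (27, 1). λ = (1 - 16)/(27 - 15) ≡ 14/12 mod 29. 12⁻¹ ≡ 17 (mod 29), so λ ≡ 6.
  x = λ² - 15 - 27 = 36 - 42 ≡ 23; y = λ·(15 - 23) - 16 ≡ 23. → (23, 23)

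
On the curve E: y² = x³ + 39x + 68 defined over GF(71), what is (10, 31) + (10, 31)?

(34, 21)

tangent at (10, 31): λ = (3·10² + 39)/(2·31) ≡ 55/62. 62⁻¹ ≡ 63 (mod 71) since 62·63 = 3906 ≡ 1, so λ ≡ 55·63 ≡ 57.
  x = λ² - 10 - 10 = 3249 - 20 ≡ 34; y = λ·(10 - 34) - 31 ≡ 21. → (34, 21)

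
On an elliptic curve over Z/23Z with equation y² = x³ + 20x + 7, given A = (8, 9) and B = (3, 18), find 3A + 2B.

(20, 9)

First 3A:
Repeated addition: build up to 3A.
2A: tangent at (8, 9): λ = (3·8² + 20)/(2·9) ≡ 5/18. 18⁻¹ ≡ 9 (mod 23), so λ ≡ 5·9 ≡ 22.
  x = λ² - 8 - 8 = 484 - 16 ≡ 8; y = λ·(8 - 8) - 9 ≡ 14. → (8, 14)
3A: (8, 14) + (8, 9): same x and y₁ ≡ -y₂, so the sum is the point at infinity.
3A = the point at infinity.
Next 2B:
Repeated addition: build up to 2B.
2B: tangent at (3, 18): λ = (3·3² + 20)/(2·18) ≡ 1/13. 13⁻¹ ≡ 16 (mod 23) since 13·16 = 208 ≡ 1, so λ ≡ 1·16 ≡ 16.
  x = λ² - 3 - 3 = 256 - 6 ≡ 20; y = λ·(3 - 20) - 18 ≡ 9. → (20, 9)
2B = (20, 9).
Finally 3A + 2B:
the point at infinity + (20, 9) = (20, 9) (identity).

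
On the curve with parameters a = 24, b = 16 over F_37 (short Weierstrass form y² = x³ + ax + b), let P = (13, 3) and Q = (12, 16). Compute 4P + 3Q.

(7, 34)

First 4P:
Repeated addition: build up to 4P.
2P: tangent at (13, 3): λ = (3·13² + 24)/(2·3) ≡ 13/6. 6⁻¹ ≡ 31 (mod 37), so λ ≡ 13·31 ≡ 33.
  x = λ² - 13 - 13 = 1089 - 26 ≡ 27; y = λ·(13 - 27) - 3 ≡ 16. → (27, 16)
3P: (27, 16) + (13, 3). λ = (3 - 16)/(13 - 27) ≡ 24/23 mod 37. 23⁻¹ ≡ 29 (mod 37), so λ ≡ 30.
  x = λ² - 27 - 13 = 900 - 40 ≡ 9; y = λ·(27 - 9) - 16 ≡ 6. → (9, 6)
4P: (9, 6) + (13, 3). λ = (3 - 6)/(13 - 9) ≡ 34/4 mod 37. 4⁻¹ ≡ 28 (mod 37), so λ ≡ 27.
  x = λ² - 9 - 13 = 729 - 22 ≡ 4; y = λ·(9 - 4) - 6 ≡ 18. → (4, 18)
4P = (4, 18).
Next 3Q:
Repeated addition: build up to 3Q.
2Q: tangent at (12, 16): λ = (3·12² + 24)/(2·16) ≡ 12/32. 32⁻¹ ≡ 22 (mod 37) since 32·22 = 704 ≡ 1, so λ ≡ 12·22 ≡ 5.
  x = λ² - 12 - 12 = 25 - 24 ≡ 1; y = λ·(12 - 1) - 16 ≡ 2. → (1, 2)
3Q: (1, 2) + (12, 16). λ = (16 - 2)/(12 - 1) ≡ 14/11 mod 37. 11⁻¹ ≡ 27 (mod 37), so λ ≡ 8.
  x = λ² - 1 - 12 = 64 - 13 ≡ 14; y = λ·(1 - 14) - 2 ≡ 5. → (14, 5)
3Q = (14, 5).
Finally 4P + 3Q:
(4, 18) + (14, 5). λ = (5 - 18)/(14 - 4) ≡ 24/10 mod 37. 10⁻¹ ≡ 26 (mod 37), so λ ≡ 32.
  x = λ² - 4 - 14 = 1024 - 18 ≡ 7; y = λ·(4 - 7) - 18 ≡ 34. → (7, 34)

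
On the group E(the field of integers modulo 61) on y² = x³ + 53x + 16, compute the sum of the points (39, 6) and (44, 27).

(42, 18)

(39, 6) + (44, 27). λ = (27 - 6)/(44 - 39) ≡ 21/5 mod 61. 5⁻¹ ≡ 49 (mod 61) since 5·49 = 245 ≡ 1, so λ ≡ 53.
  x = λ² - 39 - 44 = 2809 - 83 ≡ 42; y = λ·(39 - 42) - 6 ≡ 18. → (42, 18)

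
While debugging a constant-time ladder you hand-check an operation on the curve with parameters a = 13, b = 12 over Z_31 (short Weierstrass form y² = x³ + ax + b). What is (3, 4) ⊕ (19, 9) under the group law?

(3, 4) + (19, 9). λ = (9 - 4)/(19 - 3) ≡ 5/16 mod 31. 16⁻¹ ≡ 2 (mod 31) since 16·2 = 32 ≡ 1, so λ ≡ 10.
  x = λ² - 3 - 19 = 100 - 22 ≡ 16; y = λ·(3 - 16) - 4 ≡ 21. → (16, 21)

(16, 21)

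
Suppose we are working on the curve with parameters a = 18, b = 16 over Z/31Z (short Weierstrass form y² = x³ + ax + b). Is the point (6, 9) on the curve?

y² = 9² ≡ 19; x³ + 18x + 16 = 340 ≡ 30 (mod 31). 19 ≠ 30.

no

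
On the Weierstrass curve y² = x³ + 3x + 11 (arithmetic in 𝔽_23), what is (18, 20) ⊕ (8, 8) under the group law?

(18, 20) + (8, 8). λ = (8 - 20)/(8 - 18) ≡ 11/13 mod 23. 13⁻¹ ≡ 16 (mod 23) since 13·16 = 208 ≡ 1, so λ ≡ 15.
  x = λ² - 18 - 8 = 225 - 26 ≡ 15; y = λ·(18 - 15) - 20 ≡ 2. → (15, 2)

(15, 2)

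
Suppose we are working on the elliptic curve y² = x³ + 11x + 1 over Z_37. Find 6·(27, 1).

(25, 19)

Write G = (27, 1).
Double-and-add on 6 = (110)₂. Start with G = (27, 1) for the leading 1-bit.
double: tangent at (27, 1): λ = (3·27² + 11)/(2·1) ≡ 15/2. 2⁻¹ ≡ 19 (mod 37) since 2·19 = 38 ≡ 1, so λ ≡ 15·19 ≡ 26.
  x = λ² - 27 - 27 = 676 - 54 ≡ 30; y = λ·(27 - 30) - 1 ≡ 32. → (30, 32)
add G: (30, 32) + (27, 1). λ = (1 - 32)/(27 - 30) ≡ 6/34 mod 37. 34⁻¹ ≡ 12 (mod 37), so λ ≡ 35.
  x = λ² - 30 - 27 = 1225 - 57 ≡ 21; y = λ·(30 - 21) - 32 ≡ 24. → (21, 24)
double: tangent at (21, 24): λ = (3·21² + 11)/(2·24) ≡ 2/11. 11⁻¹ ≡ 27 (mod 37), so λ ≡ 2·27 ≡ 17.
  x = λ² - 21 - 21 = 289 - 42 ≡ 25; y = λ·(21 - 25) - 24 ≡ 19. → (25, 19)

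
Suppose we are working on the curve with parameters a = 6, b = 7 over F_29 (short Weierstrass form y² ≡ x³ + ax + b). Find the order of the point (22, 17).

2P: tangent at (22, 17): λ = (3·22² + 6)/(2·17) ≡ 8/5. 5⁻¹ ≡ 6 (mod 29), so λ ≡ 8·6 ≡ 19.
  x = λ² - 22 - 22 = 361 - 44 ≡ 27; y = λ·(22 - 27) - 17 ≡ 4. → (27, 4)
3P: (27, 4) + (22, 17). λ = (17 - 4)/(22 - 27) ≡ 13/24 mod 29. 24⁻¹ ≡ 23 (mod 29) since 24·23 = 552 ≡ 1, so λ ≡ 9.
  x = λ² - 27 - 22 = 81 - 49 ≡ 3; y = λ·(27 - 3) - 4 ≡ 9. → (3, 9)
4P: (3, 9) + (22, 17). λ = (17 - 9)/(22 - 3) ≡ 8/19 mod 29. 19⁻¹ ≡ 26 (mod 29), so λ ≡ 5.
  x = λ² - 3 - 22 = 25 - 25 ≡ 0; y = λ·(3 - 0) - 9 ≡ 6. → (0, 6)
5P: (0, 6) + (22, 17). λ = (17 - 6)/(22 - 0) ≡ 11/22 mod 29. 22⁻¹ ≡ 4 (mod 29), so λ ≡ 15.
  x = λ² - 0 - 22 = 225 - 22 ≡ 0; y = λ·(0 - 0) - 6 ≡ 23. → (0, 23)
6P: (0, 23) + (22, 17). λ = (17 - 23)/(22 - 0) ≡ 23/22 mod 29. 22⁻¹ ≡ 4 (mod 29) since 22·4 = 88 ≡ 1, so λ ≡ 5.
  x = λ² - 0 - 22 = 25 - 22 ≡ 3; y = λ·(0 - 3) - 23 ≡ 20. → (3, 20)
7P: (3, 20) + (22, 17). λ = (17 - 20)/(22 - 3) ≡ 26/19 mod 29. 19⁻¹ ≡ 26 (mod 29), so λ ≡ 9.
  x = λ² - 3 - 22 = 81 - 25 ≡ 27; y = λ·(3 - 27) - 20 ≡ 25. → (27, 25)
8P: (27, 25) + (22, 17). λ = (17 - 25)/(22 - 27) ≡ 21/24 mod 29. 24⁻¹ ≡ 23 (mod 29), so λ ≡ 19.
  x = λ² - 27 - 22 = 361 - 49 ≡ 22; y = λ·(27 - 22) - 25 ≡ 12. → (22, 12)
9P: (22, 12) + (22, 17): same x and y₁ ≡ -y₂, so the sum is ∞.
9P = ∞, so the order is 9.

9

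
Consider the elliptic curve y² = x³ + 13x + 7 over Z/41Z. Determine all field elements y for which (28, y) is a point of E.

x³ + 13x + 7 = 22323 ≡ 19 (mod 41).
19 is a non-residue mod 41; no y exists.

none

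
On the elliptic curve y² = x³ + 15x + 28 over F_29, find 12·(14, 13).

(17, 11)

Write P = (14, 13).
Repeated addition: build up to 12P.
2P: tangent at (14, 13): λ = (3·14² + 15)/(2·13) ≡ 23/26. 26⁻¹ ≡ 19 (mod 29), so λ ≡ 23·19 ≡ 2.
  x = λ² - 14 - 14 = 4 - 28 ≡ 5; y = λ·(14 - 5) - 13 ≡ 5. → (5, 5)
3P: (5, 5) + (14, 13). λ = (13 - 5)/(14 - 5) ≡ 8/9 mod 29. 9⁻¹ ≡ 13 (mod 29), so λ ≡ 17.
  x = λ² - 5 - 14 = 289 - 19 ≡ 9; y = λ·(5 - 9) - 5 ≡ 14. → (9, 14)
4P: (9, 14) + (14, 13). λ = (13 - 14)/(14 - 9) ≡ 28/5 mod 29. 5⁻¹ ≡ 6 (mod 29), so λ ≡ 23.
  x = λ² - 9 - 14 = 529 - 23 ≡ 13; y = λ·(9 - 13) - 14 ≡ 10. → (13, 10)
5P: (13, 10) + (14, 13). λ = (13 - 10)/(14 - 13) ≡ 3/1 mod 29. 1⁻¹ ≡ 1 (mod 29) since 1·1 = 1 ≡ 1, so λ ≡ 3.
  x = λ² - 13 - 14 = 9 - 27 ≡ 11; y = λ·(13 - 11) - 10 ≡ 25. → (11, 25)
6P: (11, 25) + (14, 13). λ = (13 - 25)/(14 - 11) ≡ 17/3 mod 29. 3⁻¹ ≡ 10 (mod 29), so λ ≡ 25.
  x = λ² - 11 - 14 = 625 - 25 ≡ 20; y = λ·(11 - 20) - 25 ≡ 11. → (20, 11)
7P: (20, 11) + (14, 13). λ = (13 - 11)/(14 - 20) ≡ 2/23 mod 29. 23⁻¹ ≡ 24 (mod 29), so λ ≡ 19.
  x = λ² - 20 - 14 = 361 - 34 ≡ 8; y = λ·(20 - 8) - 11 ≡ 14. → (8, 14)
8P: (8, 14) + (14, 13). λ = (13 - 14)/(14 - 8) ≡ 28/6 mod 29. 6⁻¹ ≡ 5 (mod 29), so λ ≡ 24.
  x = λ² - 8 - 14 = 576 - 22 ≡ 3; y = λ·(8 - 3) - 14 ≡ 19. → (3, 19)
9P: (3, 19) + (14, 13). λ = (13 - 19)/(14 - 3) ≡ 23/11 mod 29. 11⁻¹ ≡ 8 (mod 29), so λ ≡ 10.
  x = λ² - 3 - 14 = 100 - 17 ≡ 25; y = λ·(3 - 25) - 19 ≡ 22. → (25, 22)
10P: (25, 22) + (14, 13). λ = (13 - 22)/(14 - 25) ≡ 20/18 mod 29. 18⁻¹ ≡ 21 (mod 29) since 18·21 = 378 ≡ 1, so λ ≡ 14.
  x = λ² - 25 - 14 = 196 - 39 ≡ 12; y = λ·(25 - 12) - 22 ≡ 15. → (12, 15)
11P: (12, 15) + (14, 13). λ = (13 - 15)/(14 - 12) ≡ 27/2 mod 29. 2⁻¹ ≡ 15 (mod 29), so λ ≡ 28.
  x = λ² - 12 - 14 = 784 - 26 ≡ 4; y = λ·(12 - 4) - 15 ≡ 6. → (4, 6)
12P: (4, 6) + (14, 13). λ = (13 - 6)/(14 - 4) ≡ 7/10 mod 29. 10⁻¹ ≡ 3 (mod 29), so λ ≡ 21.
  x = λ² - 4 - 14 = 441 - 18 ≡ 17; y = λ·(4 - 17) - 6 ≡ 11. → (17, 11)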